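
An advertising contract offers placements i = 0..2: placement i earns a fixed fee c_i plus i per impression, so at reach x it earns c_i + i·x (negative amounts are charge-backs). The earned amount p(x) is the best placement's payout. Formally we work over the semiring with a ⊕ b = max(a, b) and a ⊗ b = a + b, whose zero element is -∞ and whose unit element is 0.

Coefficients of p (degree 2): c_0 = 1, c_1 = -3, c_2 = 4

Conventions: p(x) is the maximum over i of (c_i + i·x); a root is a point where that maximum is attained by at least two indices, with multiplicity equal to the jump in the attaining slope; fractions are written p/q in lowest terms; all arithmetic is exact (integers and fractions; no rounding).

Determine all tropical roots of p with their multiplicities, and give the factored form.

hull edge (i=0, c=1) to (i=2, c=4): slope 3/2, span 2
Factored form: p(x) = 4 ⊗ (x ⊕ (-3/2)) ⊗ (x ⊕ (-3/2))
Answer: roots = -3/2 (mult 2)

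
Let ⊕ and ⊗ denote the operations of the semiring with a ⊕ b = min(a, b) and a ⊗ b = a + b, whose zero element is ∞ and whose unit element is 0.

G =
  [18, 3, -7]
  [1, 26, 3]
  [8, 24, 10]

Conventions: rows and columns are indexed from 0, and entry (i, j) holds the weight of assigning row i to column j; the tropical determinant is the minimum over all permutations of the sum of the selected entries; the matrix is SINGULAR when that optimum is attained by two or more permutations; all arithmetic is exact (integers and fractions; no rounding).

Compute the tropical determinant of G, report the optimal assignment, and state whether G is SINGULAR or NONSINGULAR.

σ = (0, 1, 2): 18 + 26 + 10 = 54
σ = (0, 2, 1): 18 + 3 + 24 = 45
σ = (1, 0, 2): 3 + 1 + 10 = 14
σ = (1, 2, 0): 3 + 3 + 8 = 14
σ = (2, 0, 1): (-7) + 1 + 24 = 18
σ = (2, 1, 0): (-7) + 26 + 8 = 27
Optimal value attained by: σ = (1, 0, 2).
Answer: det⊕(G) = 14; verdict: SINGULAR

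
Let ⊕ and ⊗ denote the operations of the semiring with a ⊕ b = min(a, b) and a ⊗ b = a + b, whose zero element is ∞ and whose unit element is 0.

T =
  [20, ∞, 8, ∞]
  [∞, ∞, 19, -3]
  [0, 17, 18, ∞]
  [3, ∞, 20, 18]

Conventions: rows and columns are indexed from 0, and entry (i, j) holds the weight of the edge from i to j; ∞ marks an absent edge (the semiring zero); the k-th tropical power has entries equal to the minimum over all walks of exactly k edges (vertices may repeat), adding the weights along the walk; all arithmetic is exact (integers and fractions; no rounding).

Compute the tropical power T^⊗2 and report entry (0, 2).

T^⊗2:
  [8, 25, 26, ∞]
  [0, 36, 17, 15]
  [18, 35, 8, 14]
  [20, 37, 11, 36]
Key observation: the optimum is the walk 0->2->2, with weight 8 + 18 = 26.
Optimal value attained by: walk 0->2->2.
Answer: (T^⊗2)[0][2] = 26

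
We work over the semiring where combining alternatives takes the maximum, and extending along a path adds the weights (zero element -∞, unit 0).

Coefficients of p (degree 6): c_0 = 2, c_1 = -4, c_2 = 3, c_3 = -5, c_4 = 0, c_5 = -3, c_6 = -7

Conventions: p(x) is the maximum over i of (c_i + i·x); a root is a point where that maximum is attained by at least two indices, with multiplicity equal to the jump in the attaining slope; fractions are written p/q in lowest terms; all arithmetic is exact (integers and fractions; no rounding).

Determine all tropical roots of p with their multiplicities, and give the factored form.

hull edge (i=0, c=2) to (i=2, c=3): slope 1/2, span 2
hull edge (i=2, c=3) to (i=4, c=0): slope -3/2, span 2
hull edge (i=4, c=0) to (i=5, c=-3): slope -3, span 1
hull edge (i=5, c=-3) to (i=6, c=-7): slope -4, span 1
Factored form: p(x) = -7 ⊗ (x ⊕ (-1/2)) ⊗ (x ⊕ (-1/2)) ⊗ (x ⊕ 3/2) ⊗ (x ⊕ 3/2) ⊗ (x ⊕ 3) ⊗ (x ⊕ 4)
Answer: roots = -1/2 (mult 2), 3/2 (mult 2), 3 (mult 1), 4 (mult 1)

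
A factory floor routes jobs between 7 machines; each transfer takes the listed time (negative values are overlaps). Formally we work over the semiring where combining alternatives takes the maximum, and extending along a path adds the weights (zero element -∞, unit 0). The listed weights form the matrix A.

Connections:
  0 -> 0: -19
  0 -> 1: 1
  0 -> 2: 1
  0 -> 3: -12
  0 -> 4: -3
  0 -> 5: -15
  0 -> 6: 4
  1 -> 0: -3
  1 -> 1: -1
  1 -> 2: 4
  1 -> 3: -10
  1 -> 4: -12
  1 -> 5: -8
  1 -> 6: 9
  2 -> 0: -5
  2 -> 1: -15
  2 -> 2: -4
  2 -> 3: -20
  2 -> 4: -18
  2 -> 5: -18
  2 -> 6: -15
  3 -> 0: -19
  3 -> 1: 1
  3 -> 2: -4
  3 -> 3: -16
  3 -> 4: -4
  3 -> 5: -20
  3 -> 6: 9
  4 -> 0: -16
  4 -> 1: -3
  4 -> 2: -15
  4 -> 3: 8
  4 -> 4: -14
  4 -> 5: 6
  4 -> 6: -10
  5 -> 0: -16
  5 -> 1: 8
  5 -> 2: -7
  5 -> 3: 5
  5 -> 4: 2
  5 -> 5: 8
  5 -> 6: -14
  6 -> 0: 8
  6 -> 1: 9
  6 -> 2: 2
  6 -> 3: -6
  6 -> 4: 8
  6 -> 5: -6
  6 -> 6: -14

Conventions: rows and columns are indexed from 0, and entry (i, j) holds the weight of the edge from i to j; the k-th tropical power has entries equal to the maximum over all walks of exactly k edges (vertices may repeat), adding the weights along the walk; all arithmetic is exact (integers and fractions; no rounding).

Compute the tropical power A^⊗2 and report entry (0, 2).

A^⊗2:
  [12, 13, 6, 5, 12, 3, 10]
  [17, 18, 11, 3, 17, 3, 8]
  [-7, -4, -4, -10, -7, -10, -1]
  [17, 18, 11, 4, 17, 3, 10]
  [-2, 14, 4, 11, 8, 14, 17]
  [5, 16, 12, 13, 10, 16, 17]
  [6, 9, 13, 16, 5, 14, 18]
Key observation: the optimum is the walk 0->6->2, with weight 4 + 2 = 6.
Optimal value attained by: walk 0->6->2.
Answer: (A^⊗2)[0][2] = 6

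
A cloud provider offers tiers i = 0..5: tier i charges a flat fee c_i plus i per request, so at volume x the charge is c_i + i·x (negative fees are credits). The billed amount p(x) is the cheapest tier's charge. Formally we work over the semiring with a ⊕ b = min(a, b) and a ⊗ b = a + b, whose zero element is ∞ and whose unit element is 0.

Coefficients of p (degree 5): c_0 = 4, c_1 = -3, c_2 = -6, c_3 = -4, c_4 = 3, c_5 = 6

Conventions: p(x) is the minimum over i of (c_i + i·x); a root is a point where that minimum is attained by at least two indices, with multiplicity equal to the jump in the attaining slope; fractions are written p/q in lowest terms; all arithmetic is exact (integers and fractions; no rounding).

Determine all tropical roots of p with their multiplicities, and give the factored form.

hull edge (i=0, c=4) to (i=1, c=-3): slope -7, span 1
hull edge (i=1, c=-3) to (i=2, c=-6): slope -3, span 1
hull edge (i=2, c=-6) to (i=3, c=-4): slope 2, span 1
hull edge (i=3, c=-4) to (i=5, c=6): slope 5, span 2
Factored form: p(x) = 6 ⊗ (x ⊕ (-5)) ⊗ (x ⊕ (-5)) ⊗ (x ⊕ (-2)) ⊗ (x ⊕ 3) ⊗ (x ⊕ 7)
Answer: roots = -5 (mult 2), -2 (mult 1), 3 (mult 1), 7 (mult 1)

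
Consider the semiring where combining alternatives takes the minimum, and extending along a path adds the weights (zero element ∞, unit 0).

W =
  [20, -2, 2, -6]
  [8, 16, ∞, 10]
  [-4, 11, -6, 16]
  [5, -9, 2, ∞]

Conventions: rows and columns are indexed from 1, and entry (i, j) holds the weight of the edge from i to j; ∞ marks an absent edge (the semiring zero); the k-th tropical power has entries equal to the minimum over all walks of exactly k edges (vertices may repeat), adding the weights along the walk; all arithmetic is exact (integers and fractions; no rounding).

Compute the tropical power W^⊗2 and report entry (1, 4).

W^⊗2:
  [-2, -15, -4, 8]
  [15, 1, 10, 2]
  [-10, -6, -12, -10]
  [-2, 3, -4, -1]
Key observation: the optimum is the walk 1->2->4, with weight (-2) + 10 = 8.
Optimal value attained by: walk 1->2->4.
Answer: (W^⊗2)[1][4] = 8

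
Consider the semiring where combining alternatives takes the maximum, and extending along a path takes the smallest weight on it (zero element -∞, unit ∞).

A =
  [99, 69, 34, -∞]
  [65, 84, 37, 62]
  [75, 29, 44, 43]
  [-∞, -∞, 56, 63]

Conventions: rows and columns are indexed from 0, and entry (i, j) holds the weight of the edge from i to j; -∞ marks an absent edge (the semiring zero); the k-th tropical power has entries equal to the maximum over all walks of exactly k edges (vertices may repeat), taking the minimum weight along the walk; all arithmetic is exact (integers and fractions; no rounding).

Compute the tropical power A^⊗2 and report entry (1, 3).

A^⊗2:
  [99, 69, 37, 62]
  [65, 84, 56, 62]
  [75, 69, 44, 43]
  [56, 29, 56, 63]
Key observation: the optimum is the walk 1->1->3, with weight 84 min 62 = 62.
Optimal value attained by: walk 1->1->3.
Answer: (A^⊗2)[1][3] = 62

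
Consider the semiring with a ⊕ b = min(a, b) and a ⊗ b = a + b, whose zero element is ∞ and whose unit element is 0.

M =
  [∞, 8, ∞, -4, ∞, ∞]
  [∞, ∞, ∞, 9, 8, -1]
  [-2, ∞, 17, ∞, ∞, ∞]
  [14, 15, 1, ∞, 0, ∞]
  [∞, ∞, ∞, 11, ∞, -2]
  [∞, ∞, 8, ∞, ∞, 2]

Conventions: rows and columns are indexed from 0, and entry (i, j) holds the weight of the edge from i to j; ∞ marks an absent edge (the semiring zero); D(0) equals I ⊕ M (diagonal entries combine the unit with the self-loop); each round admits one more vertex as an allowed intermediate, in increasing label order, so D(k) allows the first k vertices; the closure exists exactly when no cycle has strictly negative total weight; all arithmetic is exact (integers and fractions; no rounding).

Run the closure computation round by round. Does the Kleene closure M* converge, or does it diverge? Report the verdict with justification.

D(0):
  [0, 8, ∞, -4, ∞, ∞]
  [∞, 0, ∞, 9, 8, -1]
  [-2, ∞, 0, ∞, ∞, ∞]
  [14, 15, 1, 0, 0, ∞]
  [∞, ∞, ∞, 11, 0, -2]
  [∞, ∞, 8, ∞, ∞, 0]
D(1):
  [0, 8, ∞, -4, ∞, ∞]
  [∞, 0, ∞, 9, 8, -1]
  [-2, 6, 0, -6, ∞, ∞]
  [14, 15, 1, 0, 0, ∞]
  [∞, ∞, ∞, 11, 0, -2]
  [∞, ∞, 8, ∞, ∞, 0]
D(2):
  [0, 8, ∞, -4, 16, 7]
  [∞, 0, ∞, 9, 8, -1]
  [-2, 6, 0, -6, 14, 5]
  [14, 15, 1, 0, 0, 14]
  [∞, ∞, ∞, 11, 0, -2]
  [∞, ∞, 8, ∞, ∞, 0]
Detection: at round 3, diagonal entry (3, 3) turns strictly negative.
Key observation: the cycle 3->2->0->3 has total weight 1 + (-2) + (-4), which is strictly negative.
Answer: DIVERGES — negative cycle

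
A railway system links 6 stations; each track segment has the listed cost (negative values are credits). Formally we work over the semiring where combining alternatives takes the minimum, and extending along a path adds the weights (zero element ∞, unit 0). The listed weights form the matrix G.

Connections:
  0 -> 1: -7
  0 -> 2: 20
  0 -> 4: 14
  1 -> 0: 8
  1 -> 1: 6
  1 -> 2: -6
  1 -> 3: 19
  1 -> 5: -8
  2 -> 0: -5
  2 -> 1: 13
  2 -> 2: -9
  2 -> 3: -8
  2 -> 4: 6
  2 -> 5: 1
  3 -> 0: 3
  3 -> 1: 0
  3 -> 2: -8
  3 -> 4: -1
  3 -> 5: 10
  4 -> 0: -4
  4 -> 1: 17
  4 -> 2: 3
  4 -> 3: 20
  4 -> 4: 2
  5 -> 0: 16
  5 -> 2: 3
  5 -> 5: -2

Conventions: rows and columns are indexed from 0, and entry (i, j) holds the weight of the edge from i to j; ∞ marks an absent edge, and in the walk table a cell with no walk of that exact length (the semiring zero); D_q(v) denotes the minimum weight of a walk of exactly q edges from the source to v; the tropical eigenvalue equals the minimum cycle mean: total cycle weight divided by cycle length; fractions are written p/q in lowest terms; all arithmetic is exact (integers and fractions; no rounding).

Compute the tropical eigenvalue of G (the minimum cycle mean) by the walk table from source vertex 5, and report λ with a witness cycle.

q=0: [∞, ∞, ∞, ∞, ∞, 0]
q=1: [16, ∞, 3, ∞, ∞, -2]
q=2: [-2, 9, -6, -5, 9, -4]
q=3: [-11, -9, -15, -14, -6, -6]
q=4: [-20, -18, -24, -23, -15, -17]
q=5: [-29, -27, -33, -32, -24, -26]
q=6: [-38, -36, -42, -41, -33, -35]
Optimal cycle mean attained by: cycle 2->2, total (-9), length 1.
Answer: λ = -9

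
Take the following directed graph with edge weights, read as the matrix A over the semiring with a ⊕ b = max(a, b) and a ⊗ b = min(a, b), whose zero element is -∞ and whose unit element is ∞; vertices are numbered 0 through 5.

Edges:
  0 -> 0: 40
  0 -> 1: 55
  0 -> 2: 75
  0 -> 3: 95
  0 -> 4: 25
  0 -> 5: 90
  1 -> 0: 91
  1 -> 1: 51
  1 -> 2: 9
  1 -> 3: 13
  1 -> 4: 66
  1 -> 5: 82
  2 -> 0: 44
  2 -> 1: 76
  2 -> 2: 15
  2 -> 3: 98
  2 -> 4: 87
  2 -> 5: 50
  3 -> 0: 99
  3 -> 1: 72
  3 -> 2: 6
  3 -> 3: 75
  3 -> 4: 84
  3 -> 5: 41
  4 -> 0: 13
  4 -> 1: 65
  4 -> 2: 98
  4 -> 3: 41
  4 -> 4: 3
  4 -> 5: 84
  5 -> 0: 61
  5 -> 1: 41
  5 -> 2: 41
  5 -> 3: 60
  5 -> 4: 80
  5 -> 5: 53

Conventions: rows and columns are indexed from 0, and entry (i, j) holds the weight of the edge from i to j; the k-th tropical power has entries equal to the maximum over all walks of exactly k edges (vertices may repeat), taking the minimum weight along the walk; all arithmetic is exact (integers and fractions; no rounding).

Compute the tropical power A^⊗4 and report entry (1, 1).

A^⊗2:
  [95, 75, 41, 75, 84, 55]
  [61, 65, 75, 91, 80, 90]
  [98, 72, 87, 75, 84, 84]
  [75, 72, 84, 95, 75, 90]
  [65, 76, 41, 98, 87, 65]
  [60, 65, 80, 61, 60, 80]
A^⊗3:
  [75, 72, 84, 95, 75, 90]
  [91, 75, 80, 75, 84, 80]
  [75, 76, 84, 95, 87, 90]
  [95, 76, 75, 84, 84, 75]
  [98, 72, 87, 75, 84, 84]
  [65, 76, 60, 80, 80, 65]
A^⊗4:
  [95, 76, 75, 84, 84, 75]
  [75, 76, 84, 91, 80, 90]
  [95, 76, 87, 84, 84, 84]
  [84, 75, 84, 95, 84, 90]
  [75, 76, 84, 95, 87, 90]
  [80, 72, 80, 75, 80, 80]
Key observation: the optimum is the walk 1->5->4->2->1, with weight 82 min 80 min 98 min 76 = 76.
Optimal value attained by: walk 1->5->4->2->1.
Answer: (A^⊗4)[1][1] = 76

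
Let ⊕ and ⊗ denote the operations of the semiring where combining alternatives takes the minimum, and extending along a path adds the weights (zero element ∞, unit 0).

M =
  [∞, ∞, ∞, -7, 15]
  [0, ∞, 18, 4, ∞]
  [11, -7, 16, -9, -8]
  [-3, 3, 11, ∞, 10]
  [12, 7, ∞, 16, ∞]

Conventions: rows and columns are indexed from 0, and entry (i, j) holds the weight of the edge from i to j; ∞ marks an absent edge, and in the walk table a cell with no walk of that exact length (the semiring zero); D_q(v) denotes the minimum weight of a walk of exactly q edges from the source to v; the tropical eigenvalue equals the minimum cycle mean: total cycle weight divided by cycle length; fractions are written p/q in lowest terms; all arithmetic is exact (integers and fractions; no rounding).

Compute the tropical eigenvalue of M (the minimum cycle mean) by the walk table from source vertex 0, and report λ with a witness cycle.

q=0: [0, ∞, ∞, ∞, ∞]
q=1: [∞, ∞, ∞, -7, 15]
q=2: [-10, -4, 4, 31, 3]
q=3: [-4, -3, 14, -17, -4]
q=4: [-20, -14, -6, -11, -7]
q=5: [-14, -13, 0, -27, -14]
Optimal cycle mean attained by: cycle 0->3->0, total (-7) + (-3), length 2.
Answer: λ = -5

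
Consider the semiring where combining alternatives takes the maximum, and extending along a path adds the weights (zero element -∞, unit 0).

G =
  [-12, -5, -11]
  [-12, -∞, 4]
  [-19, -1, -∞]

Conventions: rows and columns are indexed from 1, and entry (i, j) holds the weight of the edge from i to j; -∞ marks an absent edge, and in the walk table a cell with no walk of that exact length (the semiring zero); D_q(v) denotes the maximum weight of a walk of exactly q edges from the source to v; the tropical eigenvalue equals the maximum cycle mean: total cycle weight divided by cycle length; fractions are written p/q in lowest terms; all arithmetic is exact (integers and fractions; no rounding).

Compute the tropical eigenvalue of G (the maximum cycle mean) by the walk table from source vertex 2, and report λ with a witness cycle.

q=0: [-∞, 0, -∞]
q=1: [-12, -∞, 4]
q=2: [-15, 3, -23]
q=3: [-9, -20, 7]
Optimal cycle mean attained by: cycle 2->3->2, total 4 + (-1), length 2.
Answer: λ = 3/2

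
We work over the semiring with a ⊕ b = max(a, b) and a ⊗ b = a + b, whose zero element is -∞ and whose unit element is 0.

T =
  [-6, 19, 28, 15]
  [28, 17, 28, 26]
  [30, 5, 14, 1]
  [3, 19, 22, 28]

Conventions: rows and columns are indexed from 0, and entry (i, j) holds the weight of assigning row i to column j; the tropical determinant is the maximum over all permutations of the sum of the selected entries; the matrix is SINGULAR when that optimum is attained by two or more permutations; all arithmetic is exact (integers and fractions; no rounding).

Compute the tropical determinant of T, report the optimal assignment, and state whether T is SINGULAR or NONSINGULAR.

σ = (0, 1, 2, 3): (-6) + 17 + 14 + 28 = 53
σ = (0, 1, 3, 2): (-6) + 17 + 1 + 22 = 34
σ = (0, 2, 1, 3): (-6) + 28 + 5 + 28 = 55
σ = (0, 2, 3, 1): (-6) + 28 + 1 + 19 = 42
σ = (0, 3, 1, 2): (-6) + 26 + 5 + 22 = 47
σ = (0, 3, 2, 1): (-6) + 26 + 14 + 19 = 53
σ = (1, 0, 2, 3): 19 + 28 + 14 + 28 = 89
σ = (1, 0, 3, 2): 19 + 28 + 1 + 22 = 70
σ = (1, 2, 0, 3): 19 + 28 + 30 + 28 = 105
σ = (1, 2, 3, 0): 19 + 28 + 1 + 3 = 51
σ = (1, 3, 0, 2): 19 + 26 + 30 + 22 = 97
σ = (1, 3, 2, 0): 19 + 26 + 14 + 3 = 62
σ = (2, 0, 1, 3): 28 + 28 + 5 + 28 = 89
σ = (2, 0, 3, 1): 28 + 28 + 1 + 19 = 76
σ = (2, 1, 0, 3): 28 + 17 + 30 + 28 = 103
σ = (2, 1, 3, 0): 28 + 17 + 1 + 3 = 49
σ = (2, 3, 0, 1): 28 + 26 + 30 + 19 = 103
σ = (2, 3, 1, 0): 28 + 26 + 5 + 3 = 62
σ = (3, 0, 1, 2): 15 + 28 + 5 + 22 = 70
σ = (3, 0, 2, 1): 15 + 28 + 14 + 19 = 76
σ = (3, 1, 0, 2): 15 + 17 + 30 + 22 = 84
σ = (3, 1, 2, 0): 15 + 17 + 14 + 3 = 49
σ = (3, 2, 0, 1): 15 + 28 + 30 + 19 = 92
σ = (3, 2, 1, 0): 15 + 28 + 5 + 3 = 51
Optimal value attained by: σ = (1, 2, 0, 3).
Answer: det⊕(T) = 105; verdict: NONSINGULAR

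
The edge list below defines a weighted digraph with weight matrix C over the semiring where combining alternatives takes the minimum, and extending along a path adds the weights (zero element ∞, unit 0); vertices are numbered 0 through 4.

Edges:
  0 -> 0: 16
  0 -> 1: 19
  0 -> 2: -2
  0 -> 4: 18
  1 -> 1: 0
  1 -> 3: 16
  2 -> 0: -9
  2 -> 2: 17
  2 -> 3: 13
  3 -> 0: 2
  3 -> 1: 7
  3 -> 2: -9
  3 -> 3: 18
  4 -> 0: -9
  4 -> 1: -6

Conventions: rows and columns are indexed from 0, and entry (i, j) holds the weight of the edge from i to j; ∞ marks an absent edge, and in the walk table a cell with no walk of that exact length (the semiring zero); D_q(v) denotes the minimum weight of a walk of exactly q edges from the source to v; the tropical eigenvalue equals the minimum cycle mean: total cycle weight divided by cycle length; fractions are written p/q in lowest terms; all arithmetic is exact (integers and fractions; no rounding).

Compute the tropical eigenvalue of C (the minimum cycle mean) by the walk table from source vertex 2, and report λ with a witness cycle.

q=0: [∞, ∞, 0, ∞, ∞]
q=1: [-9, ∞, 17, 13, ∞]
q=2: [7, 10, -11, 30, 9]
q=3: [-20, 3, 5, 2, 25]
q=4: [-4, -1, -22, 18, -2]
q=5: [-31, -8, -6, -9, 14]
Optimal cycle mean attained by: cycle 0->2->0, total (-2) + (-9), length 2.
Answer: λ = -11/2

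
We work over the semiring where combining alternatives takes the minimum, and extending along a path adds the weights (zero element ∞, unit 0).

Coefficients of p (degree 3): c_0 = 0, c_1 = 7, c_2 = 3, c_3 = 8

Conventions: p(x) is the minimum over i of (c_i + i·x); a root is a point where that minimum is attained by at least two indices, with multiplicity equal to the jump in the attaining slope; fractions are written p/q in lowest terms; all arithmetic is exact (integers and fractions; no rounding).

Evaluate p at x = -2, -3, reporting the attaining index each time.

p(-2) = min(0+0·(-2)=0, 7+1·(-2)=5, 3+2·(-2)=-1, 8+3·(-2)=2) = -1 (attained by i=2)
p(-3) = min(0+0·(-3)=0, 7+1·(-3)=4, 3+2·(-3)=-3, 8+3·(-3)=-1) = -3 (attained by i=2)
Answer: p(-2) = -1; p(-3) = -3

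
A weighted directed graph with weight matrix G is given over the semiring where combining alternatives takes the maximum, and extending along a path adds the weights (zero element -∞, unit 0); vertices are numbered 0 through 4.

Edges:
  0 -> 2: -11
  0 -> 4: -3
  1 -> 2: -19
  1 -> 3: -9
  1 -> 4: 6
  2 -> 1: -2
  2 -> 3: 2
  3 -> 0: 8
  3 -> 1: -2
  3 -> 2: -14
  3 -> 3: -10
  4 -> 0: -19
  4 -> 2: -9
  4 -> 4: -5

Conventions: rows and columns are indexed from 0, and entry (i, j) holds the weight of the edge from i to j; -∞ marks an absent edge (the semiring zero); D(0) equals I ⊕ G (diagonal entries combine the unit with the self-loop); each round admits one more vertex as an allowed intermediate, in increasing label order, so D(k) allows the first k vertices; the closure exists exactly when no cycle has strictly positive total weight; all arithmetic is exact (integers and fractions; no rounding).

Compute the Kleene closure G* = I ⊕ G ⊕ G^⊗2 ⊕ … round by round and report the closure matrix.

D(0):
  [0, -∞, -11, -∞, -3]
  [-∞, 0, -19, -9, 6]
  [-∞, -2, 0, 2, -∞]
  [8, -2, -14, 0, -∞]
  [-19, -∞, -9, -∞, 0]
D(1):
  [0, -∞, -11, -∞, -3]
  [-∞, 0, -19, -9, 6]
  [-∞, -2, 0, 2, -∞]
  [8, -2, -3, 0, 5]
  [-19, -∞, -9, -∞, 0]
D(2):
  [0, -∞, -11, -∞, -3]
  [-∞, 0, -19, -9, 6]
  [-∞, -2, 0, 2, 4]
  [8, -2, -3, 0, 5]
  [-19, -∞, -9, -∞, 0]
D(3):
  [0, -13, -11, -9, -3]
  [-∞, 0, -19, -9, 6]
  [-∞, -2, 0, 2, 4]
  [8, -2, -3, 0, 5]
  [-19, -11, -9, -7, 0]
D(4):
  [0, -11, -11, -9, -3]
  [-1, 0, -12, -9, 6]
  [10, 0, 0, 2, 7]
  [8, -2, -3, 0, 5]
  [1, -9, -9, -7, 0]
D(5):
  [0, -11, -11, -9, -3]
  [7, 0, -3, -1, 6]
  [10, 0, 0, 2, 7]
  [8, -2, -3, 0, 5]
  [1, -9, -9, -7, 0]
Answer: G* = [[0, -11, -11, -9, -3], [7, 0, -3, -1, 6], [10, 0, 0, 2, 7], [8, -2, -3, 0, 5], [1, -9, -9, -7, 0]]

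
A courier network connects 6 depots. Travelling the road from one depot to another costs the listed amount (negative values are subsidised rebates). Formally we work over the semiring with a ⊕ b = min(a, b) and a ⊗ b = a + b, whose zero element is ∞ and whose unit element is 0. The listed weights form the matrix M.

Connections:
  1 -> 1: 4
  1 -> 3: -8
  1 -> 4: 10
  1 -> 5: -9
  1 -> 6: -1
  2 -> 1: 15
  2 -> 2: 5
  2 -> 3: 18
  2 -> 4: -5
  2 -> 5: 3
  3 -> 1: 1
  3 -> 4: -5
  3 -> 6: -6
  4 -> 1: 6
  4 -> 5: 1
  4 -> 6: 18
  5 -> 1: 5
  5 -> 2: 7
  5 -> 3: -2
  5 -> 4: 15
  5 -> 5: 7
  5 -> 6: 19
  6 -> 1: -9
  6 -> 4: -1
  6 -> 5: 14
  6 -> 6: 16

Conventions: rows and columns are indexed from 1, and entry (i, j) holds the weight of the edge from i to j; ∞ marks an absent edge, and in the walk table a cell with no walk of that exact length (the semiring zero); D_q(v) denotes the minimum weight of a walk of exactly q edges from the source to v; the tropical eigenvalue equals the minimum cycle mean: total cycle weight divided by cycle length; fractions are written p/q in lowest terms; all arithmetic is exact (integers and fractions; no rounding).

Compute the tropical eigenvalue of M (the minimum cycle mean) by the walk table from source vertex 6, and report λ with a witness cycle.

q=0: [∞, ∞, ∞, ∞, ∞, 0]
q=1: [-9, ∞, ∞, -1, 14, 16]
q=2: [-5, 21, -17, 1, -18, -10]
q=3: [-19, -11, -20, -22, -14, -23]
q=4: [-32, -7, -27, -25, -28, -26]
q=5: [-35, -21, -40, -32, -41, -33]
q=6: [-42, -34, -43, -45, -44, -46]
Optimal cycle mean attained by: cycle 1->3->6->1, total (-8) + (-6) + (-9), length 3.
Answer: λ = -23/3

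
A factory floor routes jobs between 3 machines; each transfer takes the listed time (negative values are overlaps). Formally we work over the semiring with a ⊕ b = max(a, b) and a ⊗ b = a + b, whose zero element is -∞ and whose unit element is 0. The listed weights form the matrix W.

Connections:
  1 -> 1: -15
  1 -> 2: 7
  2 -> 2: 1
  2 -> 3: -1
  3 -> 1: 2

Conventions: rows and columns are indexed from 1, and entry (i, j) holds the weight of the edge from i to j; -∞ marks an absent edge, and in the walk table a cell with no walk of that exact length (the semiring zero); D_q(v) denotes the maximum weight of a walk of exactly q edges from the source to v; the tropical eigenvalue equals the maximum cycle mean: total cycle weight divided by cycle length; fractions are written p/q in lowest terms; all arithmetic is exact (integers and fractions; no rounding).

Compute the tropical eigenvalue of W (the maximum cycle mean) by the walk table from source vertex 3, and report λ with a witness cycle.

q=0: [-∞, -∞, 0]
q=1: [2, -∞, -∞]
q=2: [-13, 9, -∞]
q=3: [-28, 10, 8]
Optimal cycle mean attained by: cycle 1->2->3->1, total 7 + (-1) + 2, length 3.
Answer: λ = 8/3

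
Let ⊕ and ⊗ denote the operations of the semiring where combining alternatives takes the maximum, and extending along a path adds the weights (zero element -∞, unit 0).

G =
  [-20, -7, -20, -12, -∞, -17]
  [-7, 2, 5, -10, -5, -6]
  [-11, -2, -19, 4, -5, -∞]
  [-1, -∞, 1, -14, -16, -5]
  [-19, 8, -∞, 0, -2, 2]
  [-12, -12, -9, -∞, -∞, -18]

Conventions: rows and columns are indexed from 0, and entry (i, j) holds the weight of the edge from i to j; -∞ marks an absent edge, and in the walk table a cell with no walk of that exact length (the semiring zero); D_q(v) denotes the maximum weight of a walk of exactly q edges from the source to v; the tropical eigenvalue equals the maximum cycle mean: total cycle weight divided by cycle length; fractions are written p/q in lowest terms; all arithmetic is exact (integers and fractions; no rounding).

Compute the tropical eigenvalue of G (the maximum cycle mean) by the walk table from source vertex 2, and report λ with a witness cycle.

q=0: [-∞, -∞, 0, -∞, -∞, -∞]
q=1: [-11, -2, -19, 4, -5, -∞]
q=2: [3, 3, 5, -5, -7, -1]
q=3: [-4, 5, 8, 9, 0, -3]
q=4: [8, 8, 10, 12, 3, 4]
q=5: [11, 11, 13, 14, 5, 7]
q=6: [13, 13, 16, 17, 8, 9]
Optimal cycle mean attained by: cycle 1->2->4->1, total 5 + (-5) + 8, length 3.
Answer: λ = 8/3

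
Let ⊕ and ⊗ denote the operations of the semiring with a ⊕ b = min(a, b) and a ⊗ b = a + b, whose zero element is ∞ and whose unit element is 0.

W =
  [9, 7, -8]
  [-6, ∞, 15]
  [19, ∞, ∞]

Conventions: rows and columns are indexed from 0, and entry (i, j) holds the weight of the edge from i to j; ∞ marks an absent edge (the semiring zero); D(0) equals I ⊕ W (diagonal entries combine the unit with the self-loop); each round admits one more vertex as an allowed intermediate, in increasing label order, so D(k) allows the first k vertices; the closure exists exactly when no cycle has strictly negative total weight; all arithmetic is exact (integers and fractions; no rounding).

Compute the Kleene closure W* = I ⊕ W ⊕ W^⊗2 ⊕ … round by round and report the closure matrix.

D(0):
  [0, 7, -8]
  [-6, 0, 15]
  [19, ∞, 0]
D(1):
  [0, 7, -8]
  [-6, 0, -14]
  [19, 26, 0]
D(2):
  [0, 7, -8]
  [-6, 0, -14]
  [19, 26, 0]
D(3):
  [0, 7, -8]
  [-6, 0, -14]
  [19, 26, 0]
Answer: W* = [[0, 7, -8], [-6, 0, -14], [19, 26, 0]]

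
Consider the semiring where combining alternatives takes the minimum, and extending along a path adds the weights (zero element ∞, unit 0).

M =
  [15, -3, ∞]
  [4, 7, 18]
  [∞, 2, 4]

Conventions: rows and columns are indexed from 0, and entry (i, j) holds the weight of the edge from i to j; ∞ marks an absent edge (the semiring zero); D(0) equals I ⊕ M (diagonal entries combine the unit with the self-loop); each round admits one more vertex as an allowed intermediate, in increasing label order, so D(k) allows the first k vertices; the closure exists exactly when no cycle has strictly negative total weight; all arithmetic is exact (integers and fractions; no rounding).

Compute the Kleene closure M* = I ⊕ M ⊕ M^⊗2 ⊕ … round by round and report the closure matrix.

D(0):
  [0, -3, ∞]
  [4, 0, 18]
  [∞, 2, 0]
D(1):
  [0, -3, ∞]
  [4, 0, 18]
  [∞, 2, 0]
D(2):
  [0, -3, 15]
  [4, 0, 18]
  [6, 2, 0]
D(3):
  [0, -3, 15]
  [4, 0, 18]
  [6, 2, 0]
Answer: M* = [[0, -3, 15], [4, 0, 18], [6, 2, 0]]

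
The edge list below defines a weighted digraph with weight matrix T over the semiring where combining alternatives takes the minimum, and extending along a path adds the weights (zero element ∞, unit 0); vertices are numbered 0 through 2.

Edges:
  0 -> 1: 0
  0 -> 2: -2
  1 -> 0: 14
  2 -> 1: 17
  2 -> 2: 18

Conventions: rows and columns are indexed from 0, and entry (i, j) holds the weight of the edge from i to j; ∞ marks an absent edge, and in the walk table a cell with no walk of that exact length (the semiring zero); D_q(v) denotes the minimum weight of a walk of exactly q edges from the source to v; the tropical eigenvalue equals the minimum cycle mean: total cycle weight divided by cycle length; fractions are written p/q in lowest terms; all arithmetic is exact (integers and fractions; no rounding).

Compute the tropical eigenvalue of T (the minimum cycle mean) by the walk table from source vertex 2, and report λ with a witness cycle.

q=0: [∞, ∞, 0]
q=1: [∞, 17, 18]
q=2: [31, 35, 36]
q=3: [49, 31, 29]
Optimal cycle mean attained by: cycle 0->1->0, total 0 + 14, length 2.
Answer: λ = 7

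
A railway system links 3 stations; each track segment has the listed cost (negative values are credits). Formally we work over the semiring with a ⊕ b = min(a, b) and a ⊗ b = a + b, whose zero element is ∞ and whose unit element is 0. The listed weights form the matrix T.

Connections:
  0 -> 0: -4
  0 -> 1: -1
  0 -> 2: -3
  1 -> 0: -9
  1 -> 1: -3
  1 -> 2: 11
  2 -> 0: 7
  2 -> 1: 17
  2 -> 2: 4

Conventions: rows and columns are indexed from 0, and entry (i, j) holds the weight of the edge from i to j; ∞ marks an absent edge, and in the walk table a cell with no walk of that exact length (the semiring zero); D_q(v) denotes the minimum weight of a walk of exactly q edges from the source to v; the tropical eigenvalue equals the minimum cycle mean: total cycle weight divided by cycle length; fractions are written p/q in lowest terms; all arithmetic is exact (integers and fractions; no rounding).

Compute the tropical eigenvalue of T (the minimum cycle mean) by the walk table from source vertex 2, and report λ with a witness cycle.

q=0: [∞, ∞, 0]
q=1: [7, 17, 4]
q=2: [3, 6, 4]
q=3: [-3, 2, 0]
Optimal cycle mean attained by: cycle 0->1->0, total (-1) + (-9), length 2.
Answer: λ = -5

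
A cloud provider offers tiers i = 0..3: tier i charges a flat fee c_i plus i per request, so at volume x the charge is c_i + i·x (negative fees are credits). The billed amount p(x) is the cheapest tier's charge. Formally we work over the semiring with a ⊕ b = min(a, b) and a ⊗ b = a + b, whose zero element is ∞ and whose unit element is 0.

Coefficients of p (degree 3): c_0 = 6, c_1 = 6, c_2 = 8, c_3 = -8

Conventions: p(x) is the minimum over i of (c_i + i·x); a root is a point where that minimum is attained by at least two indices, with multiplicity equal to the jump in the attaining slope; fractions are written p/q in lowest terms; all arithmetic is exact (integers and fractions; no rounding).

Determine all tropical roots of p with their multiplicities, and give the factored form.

hull edge (i=0, c=6) to (i=3, c=-8): slope -14/3, span 3
Factored form: p(x) = -8 ⊗ (x ⊕ 14/3) ⊗ (x ⊕ 14/3) ⊗ (x ⊕ 14/3)
Answer: roots = 14/3 (mult 3)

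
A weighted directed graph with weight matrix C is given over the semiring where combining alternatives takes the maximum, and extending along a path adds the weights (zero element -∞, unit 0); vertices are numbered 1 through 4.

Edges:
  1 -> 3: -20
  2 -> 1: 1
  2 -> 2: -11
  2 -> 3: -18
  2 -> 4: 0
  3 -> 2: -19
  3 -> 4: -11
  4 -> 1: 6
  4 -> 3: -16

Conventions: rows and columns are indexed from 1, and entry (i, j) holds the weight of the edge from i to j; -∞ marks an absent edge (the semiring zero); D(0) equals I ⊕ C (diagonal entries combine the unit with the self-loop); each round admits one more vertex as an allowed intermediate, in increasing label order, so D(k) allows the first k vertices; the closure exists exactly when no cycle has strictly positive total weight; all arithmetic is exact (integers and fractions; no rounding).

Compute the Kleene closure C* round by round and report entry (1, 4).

D(0):
  [0, -∞, -20, -∞]
  [1, 0, -18, 0]
  [-∞, -19, 0, -11]
  [6, -∞, -16, 0]
D(1):
  [0, -∞, -20, -∞]
  [1, 0, -18, 0]
  [-∞, -19, 0, -11]
  [6, -∞, -14, 0]
D(2):
  [0, -∞, -20, -∞]
  [1, 0, -18, 0]
  [-18, -19, 0, -11]
  [6, -∞, -14, 0]
D(3):
  [0, -39, -20, -31]
  [1, 0, -18, 0]
  [-18, -19, 0, -11]
  [6, -33, -14, 0]
D(4):
  [0, -39, -20, -31]
  [6, 0, -14, 0]
  [-5, -19, 0, -11]
  [6, -33, -14, 0]
Answer: C*[1][4] = -31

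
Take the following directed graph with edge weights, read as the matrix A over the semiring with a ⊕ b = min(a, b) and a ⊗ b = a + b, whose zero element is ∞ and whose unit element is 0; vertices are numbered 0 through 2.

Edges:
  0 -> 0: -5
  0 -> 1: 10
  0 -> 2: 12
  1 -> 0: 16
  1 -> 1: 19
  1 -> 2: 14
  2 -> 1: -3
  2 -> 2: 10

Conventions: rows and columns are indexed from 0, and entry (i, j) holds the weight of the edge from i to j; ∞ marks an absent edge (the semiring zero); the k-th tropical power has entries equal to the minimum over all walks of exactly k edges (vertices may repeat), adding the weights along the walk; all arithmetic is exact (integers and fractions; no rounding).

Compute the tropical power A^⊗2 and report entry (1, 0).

A^⊗2:
  [-10, 5, 7]
  [11, 11, 24]
  [13, 7, 11]
Key observation: the optimum is the walk 1->0->0, with weight 16 + (-5) = 11.
Optimal value attained by: walk 1->0->0.
Answer: (A^⊗2)[1][0] = 11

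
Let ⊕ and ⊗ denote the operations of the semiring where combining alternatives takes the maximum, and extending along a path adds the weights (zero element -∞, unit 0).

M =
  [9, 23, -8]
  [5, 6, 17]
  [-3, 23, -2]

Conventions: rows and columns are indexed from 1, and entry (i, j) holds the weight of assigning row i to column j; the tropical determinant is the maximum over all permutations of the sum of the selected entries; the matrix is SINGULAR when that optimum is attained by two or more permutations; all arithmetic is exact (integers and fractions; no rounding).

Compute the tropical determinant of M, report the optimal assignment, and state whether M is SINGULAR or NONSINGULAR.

σ = (1, 2, 3): 9 + 6 + (-2) = 13
σ = (1, 3, 2): 9 + 17 + 23 = 49
σ = (2, 1, 3): 23 + 5 + (-2) = 26
σ = (2, 3, 1): 23 + 17 + (-3) = 37
σ = (3, 1, 2): (-8) + 5 + 23 = 20
σ = (3, 2, 1): (-8) + 6 + (-3) = -5
Optimal value attained by: σ = (1, 3, 2).
Answer: det⊕(M) = 49; verdict: NONSINGULAR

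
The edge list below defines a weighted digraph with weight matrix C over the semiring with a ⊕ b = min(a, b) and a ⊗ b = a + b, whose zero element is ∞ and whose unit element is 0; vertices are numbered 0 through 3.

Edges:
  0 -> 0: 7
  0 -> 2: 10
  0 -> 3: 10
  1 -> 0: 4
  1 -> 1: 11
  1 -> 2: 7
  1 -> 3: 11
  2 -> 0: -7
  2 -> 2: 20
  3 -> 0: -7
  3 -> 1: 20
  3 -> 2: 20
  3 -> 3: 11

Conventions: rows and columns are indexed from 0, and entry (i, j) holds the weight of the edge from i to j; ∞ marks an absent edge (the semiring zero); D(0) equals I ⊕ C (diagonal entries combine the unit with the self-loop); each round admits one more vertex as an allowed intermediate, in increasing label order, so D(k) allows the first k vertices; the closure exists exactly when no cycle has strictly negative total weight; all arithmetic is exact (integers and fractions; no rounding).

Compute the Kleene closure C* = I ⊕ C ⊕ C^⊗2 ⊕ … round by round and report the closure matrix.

D(0):
  [0, ∞, 10, 10]
  [4, 0, 7, 11]
  [-7, ∞, 0, ∞]
  [-7, 20, 20, 0]
D(1):
  [0, ∞, 10, 10]
  [4, 0, 7, 11]
  [-7, ∞, 0, 3]
  [-7, 20, 3, 0]
D(2):
  [0, ∞, 10, 10]
  [4, 0, 7, 11]
  [-7, ∞, 0, 3]
  [-7, 20, 3, 0]
D(3):
  [0, ∞, 10, 10]
  [0, 0, 7, 10]
  [-7, ∞, 0, 3]
  [-7, 20, 3, 0]
D(4):
  [0, 30, 10, 10]
  [0, 0, 7, 10]
  [-7, 23, 0, 3]
  [-7, 20, 3, 0]
Answer: C* = [[0, 30, 10, 10], [0, 0, 7, 10], [-7, 23, 0, 3], [-7, 20, 3, 0]]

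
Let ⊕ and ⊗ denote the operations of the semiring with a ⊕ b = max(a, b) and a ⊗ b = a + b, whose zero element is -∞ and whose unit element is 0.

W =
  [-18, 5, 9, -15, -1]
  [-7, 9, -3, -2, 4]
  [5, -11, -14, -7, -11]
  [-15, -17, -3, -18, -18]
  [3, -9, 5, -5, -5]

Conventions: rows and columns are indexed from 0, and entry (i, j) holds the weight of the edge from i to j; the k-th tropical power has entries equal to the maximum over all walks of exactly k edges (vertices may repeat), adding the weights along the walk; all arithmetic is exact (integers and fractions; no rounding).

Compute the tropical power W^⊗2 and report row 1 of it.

W^⊗2:
  [14, 14, 4, 3, 9]
  [7, 18, 9, 7, 13]
  [-8, 10, 14, -10, 4]
  [2, -8, -6, -10, -13]
  [10, 8, 12, -2, 2]
Answer: row 1 of W^⊗2 = [7, 18, 9, 7, 13]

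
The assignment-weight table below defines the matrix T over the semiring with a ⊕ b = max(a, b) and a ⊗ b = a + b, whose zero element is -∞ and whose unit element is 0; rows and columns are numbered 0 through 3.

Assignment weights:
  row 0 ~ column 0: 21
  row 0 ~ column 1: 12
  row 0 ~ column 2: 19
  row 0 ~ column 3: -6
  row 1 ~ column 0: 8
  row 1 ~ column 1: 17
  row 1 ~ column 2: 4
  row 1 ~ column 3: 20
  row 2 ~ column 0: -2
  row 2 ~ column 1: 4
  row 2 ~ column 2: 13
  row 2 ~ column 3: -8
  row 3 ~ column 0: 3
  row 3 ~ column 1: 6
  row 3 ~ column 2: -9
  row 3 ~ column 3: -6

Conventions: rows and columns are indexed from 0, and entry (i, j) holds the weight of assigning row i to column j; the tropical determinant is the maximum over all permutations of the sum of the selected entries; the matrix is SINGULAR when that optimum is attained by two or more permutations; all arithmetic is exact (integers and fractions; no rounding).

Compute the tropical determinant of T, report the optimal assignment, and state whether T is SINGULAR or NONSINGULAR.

σ = (0, 1, 2, 3): 21 + 17 + 13 + (-6) = 45
σ = (0, 1, 3, 2): 21 + 17 + (-8) + (-9) = 21
σ = (0, 2, 1, 3): 21 + 4 + 4 + (-6) = 23
σ = (0, 2, 3, 1): 21 + 4 + (-8) + 6 = 23
σ = (0, 3, 1, 2): 21 + 20 + 4 + (-9) = 36
σ = (0, 3, 2, 1): 21 + 20 + 13 + 6 = 60
σ = (1, 0, 2, 3): 12 + 8 + 13 + (-6) = 27
σ = (1, 0, 3, 2): 12 + 8 + (-8) + (-9) = 3
σ = (1, 2, 0, 3): 12 + 4 + (-2) + (-6) = 8
σ = (1, 2, 3, 0): 12 + 4 + (-8) + 3 = 11
σ = (1, 3, 0, 2): 12 + 20 + (-2) + (-9) = 21
σ = (1, 3, 2, 0): 12 + 20 + 13 + 3 = 48
σ = (2, 0, 1, 3): 19 + 8 + 4 + (-6) = 25
σ = (2, 0, 3, 1): 19 + 8 + (-8) + 6 = 25
σ = (2, 1, 0, 3): 19 + 17 + (-2) + (-6) = 28
σ = (2, 1, 3, 0): 19 + 17 + (-8) + 3 = 31
σ = (2, 3, 0, 1): 19 + 20 + (-2) + 6 = 43
σ = (2, 3, 1, 0): 19 + 20 + 4 + 3 = 46
σ = (3, 0, 1, 2): (-6) + 8 + 4 + (-9) = -3
σ = (3, 0, 2, 1): (-6) + 8 + 13 + 6 = 21
σ = (3, 1, 0, 2): (-6) + 17 + (-2) + (-9) = 0
σ = (3, 1, 2, 0): (-6) + 17 + 13 + 3 = 27
σ = (3, 2, 0, 1): (-6) + 4 + (-2) + 6 = 2
σ = (3, 2, 1, 0): (-6) + 4 + 4 + 3 = 5
Optimal value attained by: σ = (0, 3, 2, 1).
Answer: det⊕(T) = 60; verdict: NONSINGULAR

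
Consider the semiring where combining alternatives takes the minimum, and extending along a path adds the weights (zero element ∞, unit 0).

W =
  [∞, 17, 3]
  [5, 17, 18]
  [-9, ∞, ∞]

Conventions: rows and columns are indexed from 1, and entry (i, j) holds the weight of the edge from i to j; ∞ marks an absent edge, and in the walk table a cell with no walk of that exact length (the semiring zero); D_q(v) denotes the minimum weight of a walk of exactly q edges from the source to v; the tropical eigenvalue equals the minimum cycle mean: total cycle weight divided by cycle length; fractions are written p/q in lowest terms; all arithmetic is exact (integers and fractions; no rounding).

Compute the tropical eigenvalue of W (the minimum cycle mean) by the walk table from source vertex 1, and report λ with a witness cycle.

q=0: [0, ∞, ∞]
q=1: [∞, 17, 3]
q=2: [-6, 34, 35]
q=3: [26, 11, -3]
Optimal cycle mean attained by: cycle 1->3->1, total 3 + (-9), length 2.
Answer: λ = -3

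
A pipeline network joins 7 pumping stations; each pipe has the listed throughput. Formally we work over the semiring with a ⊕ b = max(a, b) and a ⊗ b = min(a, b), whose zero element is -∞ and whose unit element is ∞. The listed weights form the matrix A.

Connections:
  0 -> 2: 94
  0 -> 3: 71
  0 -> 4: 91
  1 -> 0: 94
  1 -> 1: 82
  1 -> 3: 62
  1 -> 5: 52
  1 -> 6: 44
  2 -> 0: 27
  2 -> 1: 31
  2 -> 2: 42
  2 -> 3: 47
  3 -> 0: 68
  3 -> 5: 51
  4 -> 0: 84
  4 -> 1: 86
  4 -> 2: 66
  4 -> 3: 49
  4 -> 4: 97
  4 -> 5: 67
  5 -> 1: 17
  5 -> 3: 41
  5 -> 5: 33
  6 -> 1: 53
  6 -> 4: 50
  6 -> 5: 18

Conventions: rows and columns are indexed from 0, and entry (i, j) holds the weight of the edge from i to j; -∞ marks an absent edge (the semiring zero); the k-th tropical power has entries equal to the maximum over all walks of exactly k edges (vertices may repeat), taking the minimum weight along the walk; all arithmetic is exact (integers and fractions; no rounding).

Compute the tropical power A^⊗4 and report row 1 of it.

A^⊗2:
  [84, 86, 66, 49, 91, 67, -∞]
  [82, 82, 94, 71, 91, 52, 44]
  [47, 31, 42, 42, 27, 47, 31]
  [-∞, 17, 68, 68, 68, 33, -∞]
  [86, 86, 84, 71, 97, 67, 44]
  [41, 17, -∞, 33, -∞, 41, 17]
  [53, 53, 50, 53, 50, 52, 44]
A^⊗3:
  [86, 86, 84, 71, 91, 67, 44]
  [84, 86, 82, 71, 91, 67, 44]
  [42, 31, 47, 47, 47, 42, 31]
  [68, 68, 66, 49, 68, 67, 17]
  [86, 86, 86, 71, 97, 67, 44]
  [33, 17, 41, 41, 41, 33, 17]
  [53, 53, 53, 53, 53, 52, 44]
A^⊗4:
  [86, 86, 86, 71, 91, 67, 44]
  [86, 86, 84, 71, 91, 67, 44]
  [47, 47, 47, 47, 47, 47, 31]
  [68, 68, 68, 68, 68, 67, 44]
  [86, 86, 86, 71, 97, 67, 44]
  [41, 41, 41, 41, 41, 41, 17]
  [53, 53, 53, 53, 53, 53, 44]
Answer: row 1 of A^⊗4 = [86, 86, 84, 71, 91, 67, 44]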